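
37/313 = 37/313 = 0.12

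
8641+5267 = 13908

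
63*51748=3260124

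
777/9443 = 111/1349 = 0.08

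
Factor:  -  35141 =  - 35141^1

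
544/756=136/189 = 0.72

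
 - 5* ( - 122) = 610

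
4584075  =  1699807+2884268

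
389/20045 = 389/20045 = 0.02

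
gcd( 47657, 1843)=1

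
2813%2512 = 301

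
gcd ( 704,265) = 1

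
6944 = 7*992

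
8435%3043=2349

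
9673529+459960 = 10133489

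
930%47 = 37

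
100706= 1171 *86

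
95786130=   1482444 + 94303686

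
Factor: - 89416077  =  -3^1*29^1*191^1*5381^1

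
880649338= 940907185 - 60257847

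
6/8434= 3/4217 = 0.00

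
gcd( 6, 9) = 3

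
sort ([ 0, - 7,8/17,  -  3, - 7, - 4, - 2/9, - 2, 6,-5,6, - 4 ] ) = [ - 7,-7, - 5, - 4, - 4, - 3 ,-2, - 2/9, 0, 8/17,6, 6] 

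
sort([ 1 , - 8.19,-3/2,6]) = [- 8.19, - 3/2,1, 6]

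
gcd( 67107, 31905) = 3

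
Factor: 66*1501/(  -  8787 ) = - 33022/2929 = -2^1*11^1*19^1*29^( - 1 )*79^1*101^( - 1 ) 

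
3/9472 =3/9472=0.00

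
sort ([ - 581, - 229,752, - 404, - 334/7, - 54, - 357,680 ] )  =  [-581, - 404,-357,  -  229,- 54,  -  334/7,680, 752 ]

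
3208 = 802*4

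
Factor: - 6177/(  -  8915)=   3^1*5^ (  -  1)*29^1*71^1*1783^( - 1)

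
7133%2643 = 1847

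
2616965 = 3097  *845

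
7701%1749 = 705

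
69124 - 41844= 27280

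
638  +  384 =1022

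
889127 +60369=949496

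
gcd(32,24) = 8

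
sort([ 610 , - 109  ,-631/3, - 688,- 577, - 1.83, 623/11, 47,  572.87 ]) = [ - 688,  -  577, - 631/3 , - 109  , - 1.83, 47, 623/11,  572.87,610 ]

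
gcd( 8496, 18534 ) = 6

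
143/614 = 143/614= 0.23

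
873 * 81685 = 71311005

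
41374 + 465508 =506882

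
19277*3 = 57831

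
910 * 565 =514150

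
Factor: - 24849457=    - 24849457^1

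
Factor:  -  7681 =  - 7681^1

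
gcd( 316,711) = 79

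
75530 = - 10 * ( - 7553)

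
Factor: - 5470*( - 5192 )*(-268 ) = - 7611264320 =- 2^6 *5^1*  11^1*59^1*67^1 * 547^1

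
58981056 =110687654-51706598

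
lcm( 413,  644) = 37996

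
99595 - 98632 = 963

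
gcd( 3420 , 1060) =20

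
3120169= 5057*617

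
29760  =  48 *620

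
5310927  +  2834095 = 8145022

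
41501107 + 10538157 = 52039264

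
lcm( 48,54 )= 432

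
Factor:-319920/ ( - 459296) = 2^(-1)*3^1 * 5^1*43^1 * 463^(  -  1) = 645/926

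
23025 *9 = 207225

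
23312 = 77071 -53759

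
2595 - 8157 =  - 5562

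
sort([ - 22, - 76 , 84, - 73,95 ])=[ - 76, - 73,-22, 84,95 ]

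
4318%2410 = 1908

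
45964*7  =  321748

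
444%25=19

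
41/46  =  41/46 =0.89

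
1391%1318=73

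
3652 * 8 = 29216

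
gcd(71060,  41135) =95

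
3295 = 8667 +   -  5372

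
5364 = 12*447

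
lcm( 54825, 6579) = 164475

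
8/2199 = 8/2199 = 0.00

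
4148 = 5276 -1128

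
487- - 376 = 863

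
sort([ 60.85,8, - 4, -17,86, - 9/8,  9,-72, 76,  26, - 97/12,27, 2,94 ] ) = [ -72, - 17,-97/12, - 4, - 9/8,  2,  8, 9,  26,27, 60.85,  76 , 86, 94]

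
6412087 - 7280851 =  -  868764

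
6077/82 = 6077/82= 74.11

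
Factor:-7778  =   - 2^1*3889^1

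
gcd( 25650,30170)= 10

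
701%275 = 151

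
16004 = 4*4001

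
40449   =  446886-406437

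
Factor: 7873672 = 2^3*433^1 * 2273^1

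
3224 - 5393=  - 2169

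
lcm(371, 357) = 18921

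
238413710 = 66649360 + 171764350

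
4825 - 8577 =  - 3752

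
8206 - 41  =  8165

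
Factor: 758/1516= 2^( - 1) = 1/2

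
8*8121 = 64968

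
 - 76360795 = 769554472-845915267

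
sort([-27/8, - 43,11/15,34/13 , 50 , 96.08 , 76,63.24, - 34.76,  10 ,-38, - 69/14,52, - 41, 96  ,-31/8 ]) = [ - 43  , - 41, - 38, - 34.76, - 69/14, - 31/8, - 27/8,11/15, 34/13,10, 50,52,63.24, 76 , 96 , 96.08 ]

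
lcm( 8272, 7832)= 736208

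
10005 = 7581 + 2424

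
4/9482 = 2/4741 =0.00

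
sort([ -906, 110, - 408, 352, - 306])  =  [ - 906, - 408, - 306,110, 352 ] 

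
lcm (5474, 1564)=10948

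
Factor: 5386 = 2^1*2693^1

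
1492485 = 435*3431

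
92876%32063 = 28750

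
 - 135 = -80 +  - 55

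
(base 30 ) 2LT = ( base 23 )4EL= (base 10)2459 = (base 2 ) 100110011011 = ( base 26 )3gf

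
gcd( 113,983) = 1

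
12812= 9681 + 3131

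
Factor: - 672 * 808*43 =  - 2^8*3^1 * 7^1 * 43^1  *  101^1 = - 23347968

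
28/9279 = 28/9279 = 0.00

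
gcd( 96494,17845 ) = 1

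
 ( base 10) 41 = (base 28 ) 1d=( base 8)51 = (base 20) 21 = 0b101001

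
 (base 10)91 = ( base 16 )5b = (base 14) 67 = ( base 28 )37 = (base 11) 83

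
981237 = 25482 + 955755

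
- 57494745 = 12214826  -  69709571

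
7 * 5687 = 39809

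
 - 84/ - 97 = 84/97 = 0.87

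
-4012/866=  - 5 + 159/433 =-4.63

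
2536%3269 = 2536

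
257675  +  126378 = 384053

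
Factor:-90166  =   - 2^1 *45083^1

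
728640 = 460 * 1584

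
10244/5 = 2048 + 4/5 = 2048.80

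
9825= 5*1965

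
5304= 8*663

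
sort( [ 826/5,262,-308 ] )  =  [ - 308, 826/5,  262] 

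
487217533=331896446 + 155321087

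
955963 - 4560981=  - 3605018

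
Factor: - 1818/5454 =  - 1/3= - 3^( - 1 ) 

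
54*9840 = 531360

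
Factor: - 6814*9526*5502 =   -  357135722328 = -2^3*3^1 * 7^1*11^1*131^1*433^1*3407^1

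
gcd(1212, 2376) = 12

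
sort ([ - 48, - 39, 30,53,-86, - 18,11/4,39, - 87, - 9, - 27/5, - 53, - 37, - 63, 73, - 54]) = [ - 87 , - 86, - 63, - 54, - 53, - 48, - 39, - 37, - 18, - 9, - 27/5,11/4, 30, 39, 53, 73]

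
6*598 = 3588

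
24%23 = 1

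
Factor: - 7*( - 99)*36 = 24948 = 2^2*3^4*7^1*11^1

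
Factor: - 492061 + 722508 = 7^2*4703^1 = 230447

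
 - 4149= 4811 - 8960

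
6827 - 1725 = 5102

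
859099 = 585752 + 273347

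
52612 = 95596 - 42984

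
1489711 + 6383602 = 7873313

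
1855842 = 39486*47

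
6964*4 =27856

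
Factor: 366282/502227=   714/979 =2^1*3^1*7^1* 11^( - 1)  *  17^1 *89^( - 1)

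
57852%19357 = 19138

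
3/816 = 1/272 = 0.00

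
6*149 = 894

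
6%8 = 6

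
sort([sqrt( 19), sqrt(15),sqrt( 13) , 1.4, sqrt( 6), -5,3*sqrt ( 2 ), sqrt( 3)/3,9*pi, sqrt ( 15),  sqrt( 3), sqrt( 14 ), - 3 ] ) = [ - 5, -3, sqrt( 3)/3 , 1.4, sqrt ( 3 ), sqrt( 6), sqrt ( 13), sqrt(14), sqrt( 15 ), sqrt( 15), 3*sqrt( 2), sqrt(19), 9*pi] 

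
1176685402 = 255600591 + 921084811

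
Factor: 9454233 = 3^1  *  137^1*23003^1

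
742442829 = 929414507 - 186971678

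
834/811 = 834/811 = 1.03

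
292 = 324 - 32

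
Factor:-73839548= - 2^2*19^1*643^1  *  1511^1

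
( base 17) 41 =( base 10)69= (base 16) 45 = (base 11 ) 63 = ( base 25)2J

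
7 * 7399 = 51793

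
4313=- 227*( - 19)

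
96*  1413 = 135648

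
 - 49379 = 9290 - 58669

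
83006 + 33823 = 116829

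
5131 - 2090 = 3041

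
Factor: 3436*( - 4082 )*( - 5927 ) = 2^3*13^1*157^1*859^1*5927^1 =83130632104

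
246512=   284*868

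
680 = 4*170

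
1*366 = 366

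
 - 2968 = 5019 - 7987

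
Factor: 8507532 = 2^2 * 3^1*11^1*64451^1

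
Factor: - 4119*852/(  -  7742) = 2^1  *  3^2*7^(- 2)*71^1* 79^( - 1 )*1373^1  =  1754694/3871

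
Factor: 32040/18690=12/7= 2^2*3^1*7^( - 1 )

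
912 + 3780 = 4692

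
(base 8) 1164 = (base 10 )628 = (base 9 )767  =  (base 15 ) 2BD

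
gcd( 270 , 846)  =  18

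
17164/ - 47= - 17164/47 = - 365.19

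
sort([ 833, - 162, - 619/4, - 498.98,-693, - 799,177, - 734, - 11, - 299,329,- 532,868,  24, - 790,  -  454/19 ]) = [ - 799, - 790 , - 734, - 693,  -  532, - 498.98, - 299, - 162,- 619/4,- 454/19, - 11, 24,177,329, 833,  868]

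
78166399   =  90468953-12302554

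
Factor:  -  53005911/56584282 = -2^( - 1)*3^1*7^1*67^1*101^1 * 373^1 * 857^(-1)*33013^(  -  1)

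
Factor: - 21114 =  - 2^1 * 3^3* 17^1*23^1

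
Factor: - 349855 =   -  5^1*11^1*6361^1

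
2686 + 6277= 8963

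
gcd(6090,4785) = 435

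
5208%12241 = 5208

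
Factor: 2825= 5^2 * 113^1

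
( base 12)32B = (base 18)17h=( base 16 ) 1d3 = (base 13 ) 29c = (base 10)467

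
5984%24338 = 5984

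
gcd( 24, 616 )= 8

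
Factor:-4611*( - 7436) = 34287396  =  2^2*3^1*11^1*13^2*29^1 * 53^1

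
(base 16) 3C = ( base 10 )60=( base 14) 44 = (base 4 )330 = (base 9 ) 66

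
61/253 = 61/253 = 0.24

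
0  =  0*75599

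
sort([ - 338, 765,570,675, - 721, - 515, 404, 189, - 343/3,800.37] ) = [ - 721, - 515, - 338, - 343/3, 189,  404, 570 , 675,765, 800.37] 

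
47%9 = 2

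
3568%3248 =320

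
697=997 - 300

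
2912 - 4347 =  - 1435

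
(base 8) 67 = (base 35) 1k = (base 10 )55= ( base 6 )131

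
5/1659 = 5/1659 = 0.00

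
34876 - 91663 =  - 56787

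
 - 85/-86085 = 17/17217 = 0.00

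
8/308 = 2/77 =0.03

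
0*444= 0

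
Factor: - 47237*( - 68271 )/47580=1074972409/15860 =2^ ( - 2 )*5^( - 1)*7^1 *13^( - 1)*61^( - 1 )*3251^1*47237^1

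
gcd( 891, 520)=1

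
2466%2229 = 237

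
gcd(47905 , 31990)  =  5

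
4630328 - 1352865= 3277463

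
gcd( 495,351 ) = 9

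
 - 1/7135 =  - 1 + 7134/7135 = - 0.00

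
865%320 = 225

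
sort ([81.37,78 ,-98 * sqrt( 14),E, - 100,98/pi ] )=[ - 98*sqrt( 14), - 100, E,98/pi, 78,81.37] 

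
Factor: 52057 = 52057^1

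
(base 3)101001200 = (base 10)7335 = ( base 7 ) 30246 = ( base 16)1CA7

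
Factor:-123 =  - 3^1*41^1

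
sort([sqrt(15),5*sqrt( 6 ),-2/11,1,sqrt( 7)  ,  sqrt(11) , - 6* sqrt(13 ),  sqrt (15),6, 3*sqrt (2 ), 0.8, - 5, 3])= [ - 6*sqrt(13 ), - 5, - 2/11, 0.8, 1,sqrt(7),3 , sqrt (11),sqrt(15 ) , sqrt(15),3*sqrt( 2), 6,5 * sqrt(6) ]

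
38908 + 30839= 69747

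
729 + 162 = 891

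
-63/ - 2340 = 7/260 = 0.03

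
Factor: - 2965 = -5^1*593^1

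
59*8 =472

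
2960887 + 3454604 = 6415491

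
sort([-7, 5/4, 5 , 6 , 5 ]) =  [-7, 5/4, 5, 5  ,  6 ]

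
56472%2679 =213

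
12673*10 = 126730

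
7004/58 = 3502/29 = 120.76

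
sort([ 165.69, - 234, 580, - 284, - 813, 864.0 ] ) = [ - 813,- 284, - 234,165.69, 580, 864.0] 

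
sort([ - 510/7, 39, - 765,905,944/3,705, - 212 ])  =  [ - 765, - 212, - 510/7, 39,944/3,705, 905]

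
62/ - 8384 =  - 31/4192 = - 0.01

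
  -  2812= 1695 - 4507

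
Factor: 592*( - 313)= - 2^4*37^1*313^1= - 185296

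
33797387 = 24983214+8814173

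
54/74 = 27/37 = 0.73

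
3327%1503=321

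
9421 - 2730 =6691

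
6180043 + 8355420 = 14535463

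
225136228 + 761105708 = 986241936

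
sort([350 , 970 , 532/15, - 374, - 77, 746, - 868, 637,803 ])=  [ - 868, - 374 , - 77,532/15 , 350,637,746,803,970 ] 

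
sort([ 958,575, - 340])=[ - 340,575,958 ]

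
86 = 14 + 72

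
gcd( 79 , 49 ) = 1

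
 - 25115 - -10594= -14521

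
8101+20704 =28805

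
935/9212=935/9212=0.10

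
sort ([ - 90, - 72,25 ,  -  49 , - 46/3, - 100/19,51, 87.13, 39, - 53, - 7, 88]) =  [ - 90, - 72, - 53, - 49,  -  46/3, - 7, - 100/19,25, 39,  51, 87.13,88]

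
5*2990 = 14950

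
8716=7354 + 1362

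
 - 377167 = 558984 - 936151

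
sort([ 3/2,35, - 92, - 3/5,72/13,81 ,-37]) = [-92, - 37 , -3/5,3/2, 72/13,35, 81] 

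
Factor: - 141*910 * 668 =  - 85711080 = - 2^3*3^1  *  5^1*7^1*13^1*47^1*167^1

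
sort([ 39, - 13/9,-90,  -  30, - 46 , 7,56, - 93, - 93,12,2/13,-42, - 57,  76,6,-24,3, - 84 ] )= [ - 93,-93, - 90, - 84,-57, - 46, - 42, - 30, - 24, - 13/9, 2/13,3, 6,  7,  12, 39,56,  76 ] 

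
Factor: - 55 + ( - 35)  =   - 2^1*3^2 * 5^1 = - 90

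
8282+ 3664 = 11946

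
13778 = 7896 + 5882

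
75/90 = 5/6 = 0.83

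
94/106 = 47/53 = 0.89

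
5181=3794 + 1387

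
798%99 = 6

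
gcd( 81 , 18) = 9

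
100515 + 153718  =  254233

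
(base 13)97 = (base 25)4O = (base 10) 124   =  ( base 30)44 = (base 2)1111100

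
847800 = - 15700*(  -  54 ) 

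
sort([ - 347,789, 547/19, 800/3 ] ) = [-347, 547/19, 800/3,789 ]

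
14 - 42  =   - 28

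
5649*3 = 16947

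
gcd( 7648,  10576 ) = 16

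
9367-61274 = -51907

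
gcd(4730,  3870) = 430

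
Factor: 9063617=113^1*80209^1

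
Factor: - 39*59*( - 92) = 211692 = 2^2*3^1 * 13^1*23^1*59^1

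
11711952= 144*81333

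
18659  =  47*397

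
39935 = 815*49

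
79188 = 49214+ 29974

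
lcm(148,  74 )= 148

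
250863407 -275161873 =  - 24298466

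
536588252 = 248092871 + 288495381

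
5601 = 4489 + 1112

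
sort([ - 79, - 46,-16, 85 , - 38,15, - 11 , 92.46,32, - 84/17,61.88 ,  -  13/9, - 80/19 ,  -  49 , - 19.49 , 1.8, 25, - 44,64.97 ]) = [ - 79, - 49, - 46, - 44, - 38, - 19.49, - 16, - 11, - 84/17,-80/19, - 13/9,1.8,15, 25, 32,61.88, 64.97,  85, 92.46 ] 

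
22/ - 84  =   - 11/42 = - 0.26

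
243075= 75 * 3241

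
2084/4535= 2084/4535 = 0.46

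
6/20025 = 2/6675 = 0.00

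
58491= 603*97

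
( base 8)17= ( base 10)15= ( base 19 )f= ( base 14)11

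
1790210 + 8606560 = 10396770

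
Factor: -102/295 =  - 2^1*3^1*5^ ( - 1)*17^1*59^( -1)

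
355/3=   118 + 1/3 = 118.33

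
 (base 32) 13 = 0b100011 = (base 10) 35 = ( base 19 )1G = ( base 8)43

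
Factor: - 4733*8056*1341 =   -  2^3*3^2*19^1 * 53^1*149^1*4733^1 = - 51131053368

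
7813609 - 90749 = 7722860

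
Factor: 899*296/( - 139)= - 2^3*29^1*31^1*37^1*139^(-1) = - 266104/139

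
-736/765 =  - 736/765 =- 0.96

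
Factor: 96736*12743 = 2^5*3023^1* 12743^1  =  1232706848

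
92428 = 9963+82465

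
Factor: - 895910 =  - 2^1 * 5^1*89591^1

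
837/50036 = 837/50036=0.02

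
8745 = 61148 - 52403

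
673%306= 61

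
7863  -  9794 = -1931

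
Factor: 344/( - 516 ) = -2^1*3^(  -  1) = -2/3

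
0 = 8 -8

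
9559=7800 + 1759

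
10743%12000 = 10743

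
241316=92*2623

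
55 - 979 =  - 924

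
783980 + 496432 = 1280412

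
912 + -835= 77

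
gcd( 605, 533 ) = 1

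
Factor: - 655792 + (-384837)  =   - 1040629^1 = - 1040629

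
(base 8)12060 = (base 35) 47N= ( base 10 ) 5168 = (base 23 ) 9HG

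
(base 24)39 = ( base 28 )2P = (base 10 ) 81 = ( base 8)121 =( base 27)30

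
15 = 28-13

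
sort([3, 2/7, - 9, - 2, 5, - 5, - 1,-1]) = [ - 9, - 5, - 2, - 1,- 1, 2/7, 3, 5] 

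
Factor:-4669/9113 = -7^1*13^( - 1)*23^1*29^1*701^( -1 )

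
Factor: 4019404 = 2^2*191^1*5261^1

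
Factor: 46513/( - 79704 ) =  - 2^( - 3 )*3^(  -  5 )* 41^( - 1 )*193^1 *241^1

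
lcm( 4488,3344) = 170544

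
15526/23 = 675+ 1/23 = 675.04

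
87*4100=356700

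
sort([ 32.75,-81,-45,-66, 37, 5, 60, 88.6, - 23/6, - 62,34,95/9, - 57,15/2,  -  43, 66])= [-81, - 66, - 62, - 57, - 45, - 43,  -  23/6 , 5 , 15/2,95/9,32.75,34, 37,60, 66, 88.6] 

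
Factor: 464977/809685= 3^ ( - 2)*5^ ( - 1 )*19^( - 1)*491^1 = 491/855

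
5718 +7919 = 13637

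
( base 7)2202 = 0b1100010010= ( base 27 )123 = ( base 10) 786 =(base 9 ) 1063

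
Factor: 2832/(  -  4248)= -2/3 = -2^1*3^( - 1 )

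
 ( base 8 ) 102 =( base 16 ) 42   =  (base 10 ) 66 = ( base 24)2I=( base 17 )3f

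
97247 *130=12642110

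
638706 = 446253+192453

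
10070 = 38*265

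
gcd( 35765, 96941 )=1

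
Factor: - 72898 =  - 2^1*7^1*41^1 * 127^1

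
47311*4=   189244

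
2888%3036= 2888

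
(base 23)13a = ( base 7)1526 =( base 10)608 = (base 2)1001100000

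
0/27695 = 0 = 0.00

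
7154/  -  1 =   -  7154/1 = -7154.00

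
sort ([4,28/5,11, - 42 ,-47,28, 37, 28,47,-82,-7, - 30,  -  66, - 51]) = [-82, - 66, - 51, -47, -42, - 30, - 7,4,28/5,11,28, 28,37, 47 ]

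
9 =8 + 1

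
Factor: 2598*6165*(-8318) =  - 133226661060 = - 2^2*3^3  *  5^1*137^1*433^1*4159^1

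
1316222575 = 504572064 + 811650511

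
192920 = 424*455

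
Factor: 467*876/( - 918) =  - 2^1*3^( - 2)*17^ (-1 )*73^1 * 467^1 = - 68182/153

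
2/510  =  1/255 = 0.00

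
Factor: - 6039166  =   - 2^1 * 7^1*431369^1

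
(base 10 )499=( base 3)200111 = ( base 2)111110011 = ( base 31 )g3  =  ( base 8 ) 763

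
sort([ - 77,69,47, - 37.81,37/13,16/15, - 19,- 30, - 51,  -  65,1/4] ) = [ - 77, - 65,- 51, - 37.81,- 30, - 19,1/4, 16/15,37/13,47,69 ]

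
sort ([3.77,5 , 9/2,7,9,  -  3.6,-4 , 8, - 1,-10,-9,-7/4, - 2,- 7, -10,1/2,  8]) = [-10, - 10,-9,  -  7 , - 4, - 3.6, - 2,-7/4,-1,1/2,3.77, 9/2, 5 , 7 , 8, 8, 9 ] 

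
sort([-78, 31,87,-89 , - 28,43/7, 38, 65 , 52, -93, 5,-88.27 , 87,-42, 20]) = [ - 93, - 89,-88.27,-78,-42, - 28,5,43/7,20, 31, 38,  52 , 65, 87, 87 ] 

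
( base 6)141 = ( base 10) 61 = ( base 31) 1u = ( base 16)3d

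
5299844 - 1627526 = 3672318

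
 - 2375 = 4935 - 7310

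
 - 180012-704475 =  - 884487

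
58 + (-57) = 1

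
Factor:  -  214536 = - 2^3*3^1*7^1*1277^1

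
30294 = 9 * 3366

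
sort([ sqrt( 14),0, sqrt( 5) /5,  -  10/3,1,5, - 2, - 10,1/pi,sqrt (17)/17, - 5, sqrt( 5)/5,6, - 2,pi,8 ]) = [ - 10, - 5, - 10/3,-2,-2 , 0 , sqrt( 17)/17,1/pi,sqrt(5)/5,sqrt(5) /5,  1, pi, sqrt (14 ),5,6,  8]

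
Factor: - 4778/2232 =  - 2389/1116 = - 2^(  -  2)*3^( - 2 )*31^(-1)*2389^1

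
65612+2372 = 67984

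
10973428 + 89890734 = 100864162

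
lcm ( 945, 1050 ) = 9450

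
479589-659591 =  - 180002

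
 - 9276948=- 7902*1174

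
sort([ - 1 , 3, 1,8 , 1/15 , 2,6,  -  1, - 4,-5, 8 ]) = [ - 5 , - 4, - 1, - 1, 1/15,  1 , 2,3 , 6,  8,8 ] 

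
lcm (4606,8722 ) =409934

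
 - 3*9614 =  - 28842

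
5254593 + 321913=5576506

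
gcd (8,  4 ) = 4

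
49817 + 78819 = 128636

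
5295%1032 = 135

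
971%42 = 5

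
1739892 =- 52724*( -33)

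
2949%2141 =808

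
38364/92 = 417 =417.00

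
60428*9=543852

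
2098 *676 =1418248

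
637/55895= 91/7985= 0.01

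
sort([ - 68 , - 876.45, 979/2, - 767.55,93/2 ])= [-876.45, - 767.55, - 68 , 93/2, 979/2 ] 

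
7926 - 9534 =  -1608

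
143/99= 13/9 = 1.44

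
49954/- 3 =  - 16652 + 2/3= -  16651.33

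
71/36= 1 + 35/36  =  1.97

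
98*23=2254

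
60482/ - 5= -12097+3/5 = - 12096.40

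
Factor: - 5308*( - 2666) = 2^3*31^1*43^1 * 1327^1=14151128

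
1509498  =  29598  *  51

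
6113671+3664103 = 9777774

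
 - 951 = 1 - 952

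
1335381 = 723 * 1847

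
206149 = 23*8963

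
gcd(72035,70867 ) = 1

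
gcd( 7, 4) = 1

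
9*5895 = 53055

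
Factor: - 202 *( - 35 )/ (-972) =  - 2^( - 1)* 3^( - 5)*5^1 * 7^1 * 101^1 = - 3535/486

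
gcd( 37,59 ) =1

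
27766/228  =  13883/114 = 121.78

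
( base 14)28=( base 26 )1a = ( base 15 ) 26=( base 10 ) 36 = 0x24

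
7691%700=691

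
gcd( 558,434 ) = 62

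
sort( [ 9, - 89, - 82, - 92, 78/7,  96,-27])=[ - 92,- 89, - 82, - 27,9, 78/7,96] 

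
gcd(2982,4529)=7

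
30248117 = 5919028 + 24329089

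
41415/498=13805/166 = 83.16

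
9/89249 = 9/89249 = 0.00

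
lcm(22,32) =352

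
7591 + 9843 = 17434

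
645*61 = 39345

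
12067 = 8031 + 4036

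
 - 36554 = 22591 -59145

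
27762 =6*4627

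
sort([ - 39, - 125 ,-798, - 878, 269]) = [-878,- 798, - 125, - 39, 269]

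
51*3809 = 194259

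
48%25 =23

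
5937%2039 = 1859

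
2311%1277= 1034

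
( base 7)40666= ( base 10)9946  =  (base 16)26DA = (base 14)38A6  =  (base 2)10011011011010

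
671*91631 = 61484401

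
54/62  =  27/31 = 0.87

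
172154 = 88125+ 84029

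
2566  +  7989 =10555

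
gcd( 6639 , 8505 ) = 3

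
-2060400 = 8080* (-255)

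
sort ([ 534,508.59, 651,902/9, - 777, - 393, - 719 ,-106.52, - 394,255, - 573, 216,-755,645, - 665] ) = [ - 777 , - 755, - 719, - 665, - 573, - 394, - 393, - 106.52, 902/9,  216,255,508.59,  534,645,651]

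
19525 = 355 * 55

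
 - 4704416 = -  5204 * 904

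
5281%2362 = 557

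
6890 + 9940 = 16830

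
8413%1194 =55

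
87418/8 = 43709/4 = 10927.25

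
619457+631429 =1250886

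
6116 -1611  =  4505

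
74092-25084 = 49008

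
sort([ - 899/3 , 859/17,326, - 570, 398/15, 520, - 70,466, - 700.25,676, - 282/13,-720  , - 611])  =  [- 720, - 700.25,- 611, - 570, - 899/3,-70,  -  282/13, 398/15 , 859/17, 326, 466,520,676] 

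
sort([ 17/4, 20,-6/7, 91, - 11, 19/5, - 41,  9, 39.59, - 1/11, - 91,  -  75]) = [ - 91, - 75, - 41,  -  11, - 6/7, - 1/11,  19/5,  17/4, 9,20, 39.59,91] 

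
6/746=3/373 = 0.01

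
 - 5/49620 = - 1 + 9923/9924 = -0.00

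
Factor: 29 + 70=3^2*11^1= 99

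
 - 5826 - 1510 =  - 7336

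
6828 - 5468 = 1360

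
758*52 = 39416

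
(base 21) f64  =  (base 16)1A59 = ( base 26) 9pb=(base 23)CH6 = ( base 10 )6745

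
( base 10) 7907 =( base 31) 872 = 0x1EE3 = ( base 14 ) 2C4B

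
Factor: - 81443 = -23^1*3541^1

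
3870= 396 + 3474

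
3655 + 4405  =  8060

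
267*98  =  26166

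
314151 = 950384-636233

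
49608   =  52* 954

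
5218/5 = 1043 +3/5 = 1043.60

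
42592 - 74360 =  - 31768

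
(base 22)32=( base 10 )68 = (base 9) 75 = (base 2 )1000100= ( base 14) 4c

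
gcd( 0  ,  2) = 2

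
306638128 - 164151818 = 142486310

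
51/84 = 17/28  =  0.61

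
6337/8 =792 + 1/8 = 792.12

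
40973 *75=3072975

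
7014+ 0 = 7014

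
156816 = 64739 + 92077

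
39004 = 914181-875177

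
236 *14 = 3304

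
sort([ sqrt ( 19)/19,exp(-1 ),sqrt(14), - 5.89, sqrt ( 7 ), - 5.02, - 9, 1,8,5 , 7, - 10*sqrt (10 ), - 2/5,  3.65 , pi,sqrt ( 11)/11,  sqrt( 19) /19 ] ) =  [ - 10*sqrt( 10 ), - 9,- 5.89, - 5.02,-2/5 , sqrt(19 )/19,sqrt (19) /19,sqrt( 11)/11,exp( - 1 ),1,sqrt(7),pi , 3.65, sqrt( 14 ),5,7,  8]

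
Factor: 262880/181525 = 992/685 = 2^5*5^( - 1)*31^1*137^(  -  1 ) 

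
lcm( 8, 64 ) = 64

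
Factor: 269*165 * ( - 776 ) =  -2^3*3^1*5^1 *11^1 * 97^1 *269^1=   - 34442760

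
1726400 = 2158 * 800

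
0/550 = 0= 0.00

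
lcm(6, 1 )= 6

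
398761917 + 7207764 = 405969681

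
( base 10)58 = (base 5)213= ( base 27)24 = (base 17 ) 37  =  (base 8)72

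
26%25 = 1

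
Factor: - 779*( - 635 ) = 494665 = 5^1 * 19^1 * 41^1 * 127^1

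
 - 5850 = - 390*15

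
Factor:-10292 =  - 2^2* 31^1*83^1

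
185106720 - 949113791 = - 764007071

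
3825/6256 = 225/368= 0.61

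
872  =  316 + 556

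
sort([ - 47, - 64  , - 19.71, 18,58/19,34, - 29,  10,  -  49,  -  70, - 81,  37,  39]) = [ - 81,  -  70, - 64,  -  49, - 47, - 29, - 19.71,  58/19, 10 , 18,  34, 37 , 39] 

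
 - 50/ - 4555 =10/911 = 0.01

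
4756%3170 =1586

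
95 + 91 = 186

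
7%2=1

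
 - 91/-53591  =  91/53591 = 0.00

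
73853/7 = 73853/7 = 10550.43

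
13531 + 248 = 13779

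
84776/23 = 3685+21/23 = 3685.91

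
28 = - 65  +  93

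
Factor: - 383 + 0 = -383 = - 383^1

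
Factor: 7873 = 7873^1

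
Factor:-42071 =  - 42071^1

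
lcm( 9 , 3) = 9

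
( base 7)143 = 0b1010000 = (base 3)2222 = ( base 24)38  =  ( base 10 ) 80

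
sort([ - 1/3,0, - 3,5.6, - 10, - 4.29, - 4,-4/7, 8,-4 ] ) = [ - 10, - 4.29, - 4,  -  4, - 3, - 4/7, - 1/3,0, 5.6,8 ] 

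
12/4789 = 12/4789 = 0.00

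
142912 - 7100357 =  - 6957445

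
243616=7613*32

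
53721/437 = 122 + 407/437= 122.93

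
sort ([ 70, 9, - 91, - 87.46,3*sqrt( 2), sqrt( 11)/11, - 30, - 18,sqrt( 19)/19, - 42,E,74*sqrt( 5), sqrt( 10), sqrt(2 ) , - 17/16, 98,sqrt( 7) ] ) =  [  -  91, - 87.46, - 42, - 30, - 18, - 17/16, sqrt( 19 )/19, sqrt( 11)/11 , sqrt( 2), sqrt (7),E, sqrt(10), 3*sqrt(2), 9, 70, 98, 74 * sqrt( 5) ]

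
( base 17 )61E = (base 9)2371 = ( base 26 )2FN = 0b11011100101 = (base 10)1765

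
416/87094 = 208/43547 = 0.00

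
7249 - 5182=2067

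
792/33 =24= 24.00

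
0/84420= 0  =  0.00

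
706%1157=706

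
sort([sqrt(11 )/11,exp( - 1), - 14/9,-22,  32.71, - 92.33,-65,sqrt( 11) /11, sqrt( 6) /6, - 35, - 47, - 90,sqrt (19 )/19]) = [  -  92.33, - 90,-65,-47,- 35, - 22, - 14/9, sqrt( 19)/19, sqrt( 11 )/11 , sqrt( 11)/11, exp(-1),  sqrt(6 )/6,  32.71]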